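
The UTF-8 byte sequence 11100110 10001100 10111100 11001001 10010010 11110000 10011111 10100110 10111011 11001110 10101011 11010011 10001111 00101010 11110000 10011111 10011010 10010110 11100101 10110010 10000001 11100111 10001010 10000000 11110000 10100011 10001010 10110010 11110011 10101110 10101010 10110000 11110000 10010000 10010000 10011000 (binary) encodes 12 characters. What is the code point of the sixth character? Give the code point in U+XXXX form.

U+002A

Offset 0: leading byte 0xE6 = 11100110 → 3-byte char #1 = E6 8C BC.
Offset 3: leading byte 0xC9 = 11001001 → 2-byte char #2 = C9 92.
Offset 5: leading byte 0xF0 = 11110000 → 4-byte char #3 = F0 9F A6 BB.
Offset 9: leading byte 0xCE = 11001110 → 2-byte char #4 = CE AB.
Offset 11: leading byte 0xD3 = 11010011 → 2-byte char #5 = D3 8F.
Offset 13: leading byte 0x2A = 00101010 → 1-byte char #6 = 2A.
Leading byte 0x2A = 00101010 matches 0xxxxxxx → 1-byte sequence.
Byte 1: 0x2A = 00101010, payload 0101010 (7 bits).
Concatenate: 0101010 = 0x2A (7 bits → U+002A).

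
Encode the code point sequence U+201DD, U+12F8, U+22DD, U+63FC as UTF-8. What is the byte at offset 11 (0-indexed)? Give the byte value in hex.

0x8F

U+201DD → 4-byte form F0 A0 87 9D at offsets 0–3.
U+12F8 → 3-byte form E1 8B B8 at offsets 4–6.
U+22DD → 3-byte form E2 8B 9D at offsets 7–9.
U+63FC → 3-byte form E6 8F BC at offsets 10–12.
Offset 11 falls in char 4's range; it's byte 2 of E6 8F BC = 0x8F.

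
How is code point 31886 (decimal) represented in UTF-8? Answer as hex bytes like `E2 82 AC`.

E7 B2 8E

U+7C8E = 0x7C8E = 31886 decimal. In range U+0800–U+FFFF → 3-byte form: 1110xxxx 10xxxxxx 10xxxxxx.
Binary (16 bits): 0111110010001110.
Split 4+6+6: 0111 | 110010 | 001110.
Byte 1: 11100111 = 0xE7.
Byte 2: 10110010 = 0xB2.
Byte 3: 10001110 = 0x8E.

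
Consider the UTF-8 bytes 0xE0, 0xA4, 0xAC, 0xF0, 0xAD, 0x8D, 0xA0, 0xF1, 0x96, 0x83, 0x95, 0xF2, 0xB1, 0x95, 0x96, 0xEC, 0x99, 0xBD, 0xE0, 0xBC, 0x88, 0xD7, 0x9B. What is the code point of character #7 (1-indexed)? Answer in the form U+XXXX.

U+05DB

Offset 0: leading byte 0xE0 = 11100000 → 3-byte char #1 = E0 A4 AC.
Offset 3: leading byte 0xF0 = 11110000 → 4-byte char #2 = F0 AD 8D A0.
Offset 7: leading byte 0xF1 = 11110001 → 4-byte char #3 = F1 96 83 95.
Offset 11: leading byte 0xF2 = 11110010 → 4-byte char #4 = F2 B1 95 96.
Offset 15: leading byte 0xEC = 11101100 → 3-byte char #5 = EC 99 BD.
Offset 18: leading byte 0xE0 = 11100000 → 3-byte char #6 = E0 BC 88.
Offset 21: leading byte 0xD7 = 11010111 → 2-byte char #7 = D7 9B.
Leading byte 0xD7 = 11010111 matches 110xxxxx → 2-byte sequence.
Byte 1: 0xD7 = 11010111, payload 10111 (5 bits).
Byte 2: 0x9B = 10011011 (10xxxxxx ✓), payload 011011.
Concatenate: 10111011011 = 0x5DB (11 bits → U+05DB).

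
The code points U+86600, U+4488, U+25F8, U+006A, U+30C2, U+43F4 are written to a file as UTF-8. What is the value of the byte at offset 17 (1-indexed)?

1-indexed offset 17 is 0-indexed offset 16.
U+86600 → 4-byte form F2 86 98 80 at offsets 0–3.
U+4488 → 3-byte form E4 92 88 at offsets 4–6.
U+25F8 → 3-byte form E2 97 B8 at offsets 7–9.
U+006A → 1-byte form 6A at offsets 10–10.
U+30C2 → 3-byte form E3 83 82 at offsets 11–13.
U+43F4 → 3-byte form E4 8F B4 at offsets 14–16.
Offset 16 falls in char 6's range; it's byte 3 of E4 8F B4 = 0xB4.

0xB4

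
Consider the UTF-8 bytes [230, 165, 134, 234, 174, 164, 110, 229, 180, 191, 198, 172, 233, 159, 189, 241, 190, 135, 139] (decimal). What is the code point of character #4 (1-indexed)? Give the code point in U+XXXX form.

Offset 0: leading byte 0xE6 = 11100110 → 3-byte char #1 = E6 A5 86.
Offset 3: leading byte 0xEA = 11101010 → 3-byte char #2 = EA AE A4.
Offset 6: leading byte 0x6E = 01101110 → 1-byte char #3 = 6E.
Offset 7: leading byte 0xE5 = 11100101 → 3-byte char #4 = E5 B4 BF.
Leading byte 0xE5 = 11100101 matches 1110xxxx → 3-byte sequence.
Byte 1: 0xE5 = 11100101, payload 0101 (4 bits).
Byte 2: 0xB4 = 10110100 (10xxxxxx ✓), payload 110100.
Byte 3: 0xBF = 10111111 (10xxxxxx ✓), payload 111111.
Concatenate: 0101110100111111 = 0x5D3F (16 bits → U+5D3F).

U+5D3F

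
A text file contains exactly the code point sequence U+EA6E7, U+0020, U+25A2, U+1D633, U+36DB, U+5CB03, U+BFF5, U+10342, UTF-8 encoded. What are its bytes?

F3 AA 9B A7 20 E2 96 A2 F0 9D 98 B3 E3 9B 9B F1 9C AC 83 EB BF B5 F0 90 8D 82

U+EA6E7: 4-byte form → F3 AA 9B A7.
U+0020: 1-byte form → 20.
U+25A2: 3-byte form → E2 96 A2.
U+1D633: 4-byte form → F0 9D 98 B3.
U+36DB: 3-byte form → E3 9B 9B.
U+5CB03: 4-byte form → F1 9C AC 83.
U+BFF5: 3-byte form → EB BF B5.
U+10342: 4-byte form → F0 90 8D 82.
Concatenated (26 bytes): F3 AA 9B A7 20 E2 96 A2 F0 9D 98 B3 E3 9B 9B F1 9C AC 83 EB BF B5 F0 90 8D 82.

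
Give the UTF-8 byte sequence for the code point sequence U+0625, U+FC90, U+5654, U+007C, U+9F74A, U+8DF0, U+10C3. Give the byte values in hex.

D8 A5 EF B2 90 E5 99 94 7C F2 9F 9D 8A E8 B7 B0 E1 83 83

U+0625: 2-byte form → D8 A5.
U+FC90: 3-byte form → EF B2 90.
U+5654: 3-byte form → E5 99 94.
U+007C: 1-byte form → 7C.
U+9F74A: 4-byte form → F2 9F 9D 8A.
U+8DF0: 3-byte form → E8 B7 B0.
U+10C3: 3-byte form → E1 83 83.
Concatenated (19 bytes): D8 A5 EF B2 90 E5 99 94 7C F2 9F 9D 8A E8 B7 B0 E1 83 83.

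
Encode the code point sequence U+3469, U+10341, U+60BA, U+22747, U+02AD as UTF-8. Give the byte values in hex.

U+3469: 3-byte form → E3 91 A9.
U+10341: 4-byte form → F0 90 8D 81.
U+60BA: 3-byte form → E6 82 BA.
U+22747: 4-byte form → F0 A2 9D 87.
U+02AD: 2-byte form → CA AD.
Concatenated (16 bytes): E3 91 A9 F0 90 8D 81 E6 82 BA F0 A2 9D 87 CA AD.

E3 91 A9 F0 90 8D 81 E6 82 BA F0 A2 9D 87 CA AD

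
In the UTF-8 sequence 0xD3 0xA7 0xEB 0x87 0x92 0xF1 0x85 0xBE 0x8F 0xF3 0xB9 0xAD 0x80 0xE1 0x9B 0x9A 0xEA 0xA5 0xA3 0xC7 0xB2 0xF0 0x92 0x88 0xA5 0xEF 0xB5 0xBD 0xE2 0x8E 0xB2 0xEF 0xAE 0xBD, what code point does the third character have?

Offset 0: leading byte 0xD3 = 11010011 → 2-byte char #1 = D3 A7.
Offset 2: leading byte 0xEB = 11101011 → 3-byte char #2 = EB 87 92.
Offset 5: leading byte 0xF1 = 11110001 → 4-byte char #3 = F1 85 BE 8F.
Leading byte 0xF1 = 11110001 matches 11110xxx → 4-byte sequence.
Byte 1: 0xF1 = 11110001, payload 001 (3 bits).
Byte 2: 0x85 = 10000101 (10xxxxxx ✓), payload 000101.
Byte 3: 0xBE = 10111110 (10xxxxxx ✓), payload 111110.
Byte 4: 0x8F = 10001111 (10xxxxxx ✓), payload 001111.
Concatenate: 001000101111110001111 = 0x45F8F (21 bits → U+45F8F).

U+45F8F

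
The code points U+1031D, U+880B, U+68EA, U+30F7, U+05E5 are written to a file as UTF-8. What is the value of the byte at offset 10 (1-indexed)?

1-indexed offset 10 is 0-indexed offset 9.
U+1031D → 4-byte form F0 90 8C 9D at offsets 0–3.
U+880B → 3-byte form E8 A0 8B at offsets 4–6.
U+68EA → 3-byte form E6 A3 AA at offsets 7–9.
Offset 9 falls in char 3's range; it's byte 3 of E6 A3 AA = 0xAA.

0xAA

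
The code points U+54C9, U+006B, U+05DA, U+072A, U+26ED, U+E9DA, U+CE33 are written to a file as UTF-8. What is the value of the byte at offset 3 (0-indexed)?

0x6B

U+54C9 → 3-byte form E5 93 89 at offsets 0–2.
U+006B → 1-byte form 6B at offsets 3–3.
Offset 3 falls in char 2's range; it's byte 1 of 6B = 0x6B.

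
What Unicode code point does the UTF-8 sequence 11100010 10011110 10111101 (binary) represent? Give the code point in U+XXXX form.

U+27BD

Leading byte 0xE2 = 11100010 matches 1110xxxx → 3-byte sequence.
Byte 1: 0xE2 = 11100010, payload 0010 (4 bits).
Byte 2: 0x9E = 10011110 (10xxxxxx ✓), payload 011110.
Byte 3: 0xBD = 10111101 (10xxxxxx ✓), payload 111101.
Concatenate: 0010011110111101 = 0x27BD (16 bits → U+27BD).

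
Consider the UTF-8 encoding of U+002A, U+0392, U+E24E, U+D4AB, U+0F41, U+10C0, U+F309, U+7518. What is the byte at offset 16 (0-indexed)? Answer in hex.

U+002A → 1-byte form 2A at offsets 0–0.
U+0392 → 2-byte form CE 92 at offsets 1–2.
U+E24E → 3-byte form EE 89 8E at offsets 3–5.
U+D4AB → 3-byte form ED 92 AB at offsets 6–8.
U+0F41 → 3-byte form E0 BD 81 at offsets 9–11.
U+10C0 → 3-byte form E1 83 80 at offsets 12–14.
U+F309 → 3-byte form EF 8C 89 at offsets 15–17.
Offset 16 falls in char 7's range; it's byte 2 of EF 8C 89 = 0x8C.

0x8C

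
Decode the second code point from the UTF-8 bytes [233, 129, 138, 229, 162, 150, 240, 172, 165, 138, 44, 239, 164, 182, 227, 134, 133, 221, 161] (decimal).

Offset 0: leading byte 0xE9 = 11101001 → 3-byte char #1 = E9 81 8A.
Offset 3: leading byte 0xE5 = 11100101 → 3-byte char #2 = E5 A2 96.
Leading byte 0xE5 = 11100101 matches 1110xxxx → 3-byte sequence.
Byte 1: 0xE5 = 11100101, payload 0101 (4 bits).
Byte 2: 0xA2 = 10100010 (10xxxxxx ✓), payload 100010.
Byte 3: 0x96 = 10010110 (10xxxxxx ✓), payload 010110.
Concatenate: 0101100010010110 = 0x5896 (16 bits → U+5896).

U+5896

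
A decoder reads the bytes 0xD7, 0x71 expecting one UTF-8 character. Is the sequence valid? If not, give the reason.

Leading byte 0xD7 = 11010111 → 2-byte form.
Byte 2 is 0x71 = 01110001, which is not 10xxxxxx — expected a continuation byte.

invalid (non-continuation byte where continuation expected)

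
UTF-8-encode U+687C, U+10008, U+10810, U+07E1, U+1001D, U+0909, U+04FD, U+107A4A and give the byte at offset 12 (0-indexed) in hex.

U+687C → 3-byte form E6 A1 BC at offsets 0–2.
U+10008 → 4-byte form F0 90 80 88 at offsets 3–6.
U+10810 → 4-byte form F0 90 A0 90 at offsets 7–10.
U+07E1 → 2-byte form DF A1 at offsets 11–12.
Offset 12 falls in char 4's range; it's byte 2 of DF A1 = 0xA1.

0xA1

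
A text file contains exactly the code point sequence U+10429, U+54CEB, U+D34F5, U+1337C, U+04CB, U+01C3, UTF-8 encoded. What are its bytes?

F0 90 90 A9 F1 94 B3 AB F3 93 93 B5 F0 93 8D BC D3 8B C7 83

U+10429: 4-byte form → F0 90 90 A9.
U+54CEB: 4-byte form → F1 94 B3 AB.
U+D34F5: 4-byte form → F3 93 93 B5.
U+1337C: 4-byte form → F0 93 8D BC.
U+04CB: 2-byte form → D3 8B.
U+01C3: 2-byte form → C7 83.
Concatenated (20 bytes): F0 90 90 A9 F1 94 B3 AB F3 93 93 B5 F0 93 8D BC D3 8B C7 83.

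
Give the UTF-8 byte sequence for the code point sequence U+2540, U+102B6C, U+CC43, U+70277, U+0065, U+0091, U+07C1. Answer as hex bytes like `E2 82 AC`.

E2 95 80 F4 82 AD AC EC B1 83 F1 B0 89 B7 65 C2 91 DF 81

U+2540: 3-byte form → E2 95 80.
U+102B6C: 4-byte form → F4 82 AD AC.
U+CC43: 3-byte form → EC B1 83.
U+70277: 4-byte form → F1 B0 89 B7.
U+0065: 1-byte form → 65.
U+0091: 2-byte form → C2 91.
U+07C1: 2-byte form → DF 81.
Concatenated (19 bytes): E2 95 80 F4 82 AD AC EC B1 83 F1 B0 89 B7 65 C2 91 DF 81.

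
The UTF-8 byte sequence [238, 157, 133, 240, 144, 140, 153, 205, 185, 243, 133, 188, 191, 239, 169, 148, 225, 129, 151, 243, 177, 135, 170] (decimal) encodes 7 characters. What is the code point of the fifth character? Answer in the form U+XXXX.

U+FA54

Offset 0: leading byte 0xEE = 11101110 → 3-byte char #1 = EE 9D 85.
Offset 3: leading byte 0xF0 = 11110000 → 4-byte char #2 = F0 90 8C 99.
Offset 7: leading byte 0xCD = 11001101 → 2-byte char #3 = CD B9.
Offset 9: leading byte 0xF3 = 11110011 → 4-byte char #4 = F3 85 BC BF.
Offset 13: leading byte 0xEF = 11101111 → 3-byte char #5 = EF A9 94.
Leading byte 0xEF = 11101111 matches 1110xxxx → 3-byte sequence.
Byte 1: 0xEF = 11101111, payload 1111 (4 bits).
Byte 2: 0xA9 = 10101001 (10xxxxxx ✓), payload 101001.
Byte 3: 0x94 = 10010100 (10xxxxxx ✓), payload 010100.
Concatenate: 1111101001010100 = 0xFA54 (16 bits → U+FA54).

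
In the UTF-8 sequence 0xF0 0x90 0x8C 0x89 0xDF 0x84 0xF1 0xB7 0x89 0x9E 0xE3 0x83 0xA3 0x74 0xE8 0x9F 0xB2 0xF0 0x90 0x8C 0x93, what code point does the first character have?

U+10309

Offset 0: leading byte 0xF0 = 11110000 → 4-byte char #1 = F0 90 8C 89.
Leading byte 0xF0 = 11110000 matches 11110xxx → 4-byte sequence.
Byte 1: 0xF0 = 11110000, payload 000 (3 bits).
Byte 2: 0x90 = 10010000 (10xxxxxx ✓), payload 010000.
Byte 3: 0x8C = 10001100 (10xxxxxx ✓), payload 001100.
Byte 4: 0x89 = 10001001 (10xxxxxx ✓), payload 001001.
Concatenate: 000010000001100001001 = 0x10309 (21 bits → U+10309).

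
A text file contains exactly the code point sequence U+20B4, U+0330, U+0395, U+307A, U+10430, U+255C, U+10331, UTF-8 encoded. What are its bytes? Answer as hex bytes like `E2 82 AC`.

U+20B4: 3-byte form → E2 82 B4.
U+0330: 2-byte form → CC B0.
U+0395: 2-byte form → CE 95.
U+307A: 3-byte form → E3 81 BA.
U+10430: 4-byte form → F0 90 90 B0.
U+255C: 3-byte form → E2 95 9C.
U+10331: 4-byte form → F0 90 8C B1.
Concatenated (21 bytes): E2 82 B4 CC B0 CE 95 E3 81 BA F0 90 90 B0 E2 95 9C F0 90 8C B1.

E2 82 B4 CC B0 CE 95 E3 81 BA F0 90 90 B0 E2 95 9C F0 90 8C B1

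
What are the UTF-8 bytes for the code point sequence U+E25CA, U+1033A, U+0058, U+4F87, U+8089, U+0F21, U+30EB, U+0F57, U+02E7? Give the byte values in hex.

F3 A2 97 8A F0 90 8C BA 58 E4 BE 87 E8 82 89 E0 BC A1 E3 83 AB E0 BD 97 CB A7

U+E25CA: 4-byte form → F3 A2 97 8A.
U+1033A: 4-byte form → F0 90 8C BA.
U+0058: 1-byte form → 58.
U+4F87: 3-byte form → E4 BE 87.
U+8089: 3-byte form → E8 82 89.
U+0F21: 3-byte form → E0 BC A1.
U+30EB: 3-byte form → E3 83 AB.
U+0F57: 3-byte form → E0 BD 97.
U+02E7: 2-byte form → CB A7.
Concatenated (26 bytes): F3 A2 97 8A F0 90 8C BA 58 E4 BE 87 E8 82 89 E0 BC A1 E3 83 AB E0 BD 97 CB A7.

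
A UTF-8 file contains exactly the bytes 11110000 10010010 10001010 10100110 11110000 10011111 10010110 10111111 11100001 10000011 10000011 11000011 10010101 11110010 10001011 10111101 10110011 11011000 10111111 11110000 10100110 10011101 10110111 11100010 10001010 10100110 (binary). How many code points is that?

Byte at offset 0: 0xF0 = 11110000 → 4-byte char (#1). Advance 4.
Byte at offset 4: 0xF0 = 11110000 → 4-byte char (#2). Advance 4.
Byte at offset 8: 0xE1 = 11100001 → 3-byte char (#3). Advance 3.
Byte at offset 11: 0xC3 = 11000011 → 2-byte char (#4). Advance 2.
Byte at offset 13: 0xF2 = 11110010 → 4-byte char (#5). Advance 4.
Byte at offset 17: 0xD8 = 11011000 → 2-byte char (#6). Advance 2.
Byte at offset 19: 0xF0 = 11110000 → 4-byte char (#7). Advance 4.
Byte at offset 23: 0xE2 = 11100010 → 3-byte char (#8). Advance 3.
Reached end at offset 26 after 8 code points.

8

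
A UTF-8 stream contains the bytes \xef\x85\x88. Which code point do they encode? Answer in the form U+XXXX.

U+F148

Leading byte 0xEF = 11101111 matches 1110xxxx → 3-byte sequence.
Byte 1: 0xEF = 11101111, payload 1111 (4 bits).
Byte 2: 0x85 = 10000101 (10xxxxxx ✓), payload 000101.
Byte 3: 0x88 = 10001000 (10xxxxxx ✓), payload 001000.
Concatenate: 1111000101001000 = 0xF148 (16 bits → U+F148).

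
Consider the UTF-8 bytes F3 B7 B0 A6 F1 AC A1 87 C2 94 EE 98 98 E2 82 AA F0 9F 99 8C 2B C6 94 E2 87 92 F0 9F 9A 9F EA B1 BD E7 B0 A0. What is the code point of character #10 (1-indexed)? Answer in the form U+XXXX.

Offset 0: leading byte 0xF3 = 11110011 → 4-byte char #1 = F3 B7 B0 A6.
Offset 4: leading byte 0xF1 = 11110001 → 4-byte char #2 = F1 AC A1 87.
Offset 8: leading byte 0xC2 = 11000010 → 2-byte char #3 = C2 94.
Offset 10: leading byte 0xEE = 11101110 → 3-byte char #4 = EE 98 98.
Offset 13: leading byte 0xE2 = 11100010 → 3-byte char #5 = E2 82 AA.
Offset 16: leading byte 0xF0 = 11110000 → 4-byte char #6 = F0 9F 99 8C.
Offset 20: leading byte 0x2B = 00101011 → 1-byte char #7 = 2B.
Offset 21: leading byte 0xC6 = 11000110 → 2-byte char #8 = C6 94.
Offset 23: leading byte 0xE2 = 11100010 → 3-byte char #9 = E2 87 92.
Offset 26: leading byte 0xF0 = 11110000 → 4-byte char #10 = F0 9F 9A 9F.
Leading byte 0xF0 = 11110000 matches 11110xxx → 4-byte sequence.
Byte 1: 0xF0 = 11110000, payload 000 (3 bits).
Byte 2: 0x9F = 10011111 (10xxxxxx ✓), payload 011111.
Byte 3: 0x9A = 10011010 (10xxxxxx ✓), payload 011010.
Byte 4: 0x9F = 10011111 (10xxxxxx ✓), payload 011111.
Concatenate: 000011111011010011111 = 0x1F69F (21 bits → U+1F69F).

U+1F69F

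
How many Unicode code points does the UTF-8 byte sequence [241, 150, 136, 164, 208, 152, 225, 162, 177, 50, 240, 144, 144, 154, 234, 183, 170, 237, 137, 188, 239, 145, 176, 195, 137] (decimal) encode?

Byte at offset 0: 0xF1 = 11110001 → 4-byte char (#1). Advance 4.
Byte at offset 4: 0xD0 = 11010000 → 2-byte char (#2). Advance 2.
Byte at offset 6: 0xE1 = 11100001 → 3-byte char (#3). Advance 3.
Byte at offset 9: 0x32 = 00110010 → 1-byte char (#4). Advance 1.
Byte at offset 10: 0xF0 = 11110000 → 4-byte char (#5). Advance 4.
Byte at offset 14: 0xEA = 11101010 → 3-byte char (#6). Advance 3.
Byte at offset 17: 0xED = 11101101 → 3-byte char (#7). Advance 3.
Byte at offset 20: 0xEF = 11101111 → 3-byte char (#8). Advance 3.
Byte at offset 23: 0xC3 = 11000011 → 2-byte char (#9). Advance 2.
Reached end at offset 25 after 9 code points.

9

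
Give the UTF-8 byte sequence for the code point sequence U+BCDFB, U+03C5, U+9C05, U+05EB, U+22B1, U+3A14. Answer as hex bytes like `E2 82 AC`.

F2 BC B7 BB CF 85 E9 B0 85 D7 AB E2 8A B1 E3 A8 94

U+BCDFB: 4-byte form → F2 BC B7 BB.
U+03C5: 2-byte form → CF 85.
U+9C05: 3-byte form → E9 B0 85.
U+05EB: 2-byte form → D7 AB.
U+22B1: 3-byte form → E2 8A B1.
U+3A14: 3-byte form → E3 A8 94.
Concatenated (17 bytes): F2 BC B7 BB CF 85 E9 B0 85 D7 AB E2 8A B1 E3 A8 94.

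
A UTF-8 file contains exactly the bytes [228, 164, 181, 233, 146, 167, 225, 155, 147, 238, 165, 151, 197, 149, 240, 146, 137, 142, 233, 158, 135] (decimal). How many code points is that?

Byte at offset 0: 0xE4 = 11100100 → 3-byte char (#1). Advance 3.
Byte at offset 3: 0xE9 = 11101001 → 3-byte char (#2). Advance 3.
Byte at offset 6: 0xE1 = 11100001 → 3-byte char (#3). Advance 3.
Byte at offset 9: 0xEE = 11101110 → 3-byte char (#4). Advance 3.
Byte at offset 12: 0xC5 = 11000101 → 2-byte char (#5). Advance 2.
Byte at offset 14: 0xF0 = 11110000 → 4-byte char (#6). Advance 4.
Byte at offset 18: 0xE9 = 11101001 → 3-byte char (#7). Advance 3.
Reached end at offset 21 after 7 code points.

7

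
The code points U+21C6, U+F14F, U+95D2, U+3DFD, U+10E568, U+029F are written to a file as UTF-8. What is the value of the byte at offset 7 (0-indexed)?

U+21C6 → 3-byte form E2 87 86 at offsets 0–2.
U+F14F → 3-byte form EF 85 8F at offsets 3–5.
U+95D2 → 3-byte form E9 97 92 at offsets 6–8.
Offset 7 falls in char 3's range; it's byte 2 of E9 97 92 = 0x97.

0x97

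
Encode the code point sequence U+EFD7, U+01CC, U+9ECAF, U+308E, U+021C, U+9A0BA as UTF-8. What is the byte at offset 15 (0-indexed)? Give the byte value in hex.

U+EFD7 → 3-byte form EE BF 97 at offsets 0–2.
U+01CC → 2-byte form C7 8C at offsets 3–4.
U+9ECAF → 4-byte form F2 9E B2 AF at offsets 5–8.
U+308E → 3-byte form E3 82 8E at offsets 9–11.
U+021C → 2-byte form C8 9C at offsets 12–13.
U+9A0BA → 4-byte form F2 9A 82 BA at offsets 14–17.
Offset 15 falls in char 6's range; it's byte 2 of F2 9A 82 BA = 0x9A.

0x9A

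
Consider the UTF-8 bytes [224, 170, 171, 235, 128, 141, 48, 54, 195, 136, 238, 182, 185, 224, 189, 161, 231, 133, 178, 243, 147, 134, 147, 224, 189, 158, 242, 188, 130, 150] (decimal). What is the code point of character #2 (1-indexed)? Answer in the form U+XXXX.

Offset 0: leading byte 0xE0 = 11100000 → 3-byte char #1 = E0 AA AB.
Offset 3: leading byte 0xEB = 11101011 → 3-byte char #2 = EB 80 8D.
Leading byte 0xEB = 11101011 matches 1110xxxx → 3-byte sequence.
Byte 1: 0xEB = 11101011, payload 1011 (4 bits).
Byte 2: 0x80 = 10000000 (10xxxxxx ✓), payload 000000.
Byte 3: 0x8D = 10001101 (10xxxxxx ✓), payload 001101.
Concatenate: 1011000000001101 = 0xB00D (16 bits → U+B00D).

U+B00D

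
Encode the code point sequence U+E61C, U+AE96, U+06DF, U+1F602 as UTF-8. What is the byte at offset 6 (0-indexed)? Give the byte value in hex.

U+E61C → 3-byte form EE 98 9C at offsets 0–2.
U+AE96 → 3-byte form EA BA 96 at offsets 3–5.
U+06DF → 2-byte form DB 9F at offsets 6–7.
Offset 6 falls in char 3's range; it's byte 1 of DB 9F = 0xDB.

0xDB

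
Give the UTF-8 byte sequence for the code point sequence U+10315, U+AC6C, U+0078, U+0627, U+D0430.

U+10315: 4-byte form → F0 90 8C 95.
U+AC6C: 3-byte form → EA B1 AC.
U+0078: 1-byte form → 78.
U+0627: 2-byte form → D8 A7.
U+D0430: 4-byte form → F3 90 90 B0.
Concatenated (14 bytes): F0 90 8C 95 EA B1 AC 78 D8 A7 F3 90 90 B0.

F0 90 8C 95 EA B1 AC 78 D8 A7 F3 90 90 B0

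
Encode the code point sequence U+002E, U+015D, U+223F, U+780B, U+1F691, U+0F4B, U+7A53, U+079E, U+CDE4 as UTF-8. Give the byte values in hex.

U+002E: 1-byte form → 2E.
U+015D: 2-byte form → C5 9D.
U+223F: 3-byte form → E2 88 BF.
U+780B: 3-byte form → E7 A0 8B.
U+1F691: 4-byte form → F0 9F 9A 91.
U+0F4B: 3-byte form → E0 BD 8B.
U+7A53: 3-byte form → E7 A9 93.
U+079E: 2-byte form → DE 9E.
U+CDE4: 3-byte form → EC B7 A4.
Concatenated (24 bytes): 2E C5 9D E2 88 BF E7 A0 8B F0 9F 9A 91 E0 BD 8B E7 A9 93 DE 9E EC B7 A4.

2E C5 9D E2 88 BF E7 A0 8B F0 9F 9A 91 E0 BD 8B E7 A9 93 DE 9E EC B7 A4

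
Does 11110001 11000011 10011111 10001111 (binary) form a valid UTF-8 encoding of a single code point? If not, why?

invalid (non-continuation byte where continuation expected)

Leading byte 0xF1 = 11110001 → 4-byte form.
Byte 2 is 0xC3 = 11000011, which is not 10xxxxxx — expected a continuation byte.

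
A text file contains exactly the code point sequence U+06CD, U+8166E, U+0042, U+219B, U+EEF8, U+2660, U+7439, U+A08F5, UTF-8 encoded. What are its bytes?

U+06CD: 2-byte form → DB 8D.
U+8166E: 4-byte form → F2 81 99 AE.
U+0042: 1-byte form → 42.
U+219B: 3-byte form → E2 86 9B.
U+EEF8: 3-byte form → EE BB B8.
U+2660: 3-byte form → E2 99 A0.
U+7439: 3-byte form → E7 90 B9.
U+A08F5: 4-byte form → F2 A0 A3 B5.
Concatenated (23 bytes): DB 8D F2 81 99 AE 42 E2 86 9B EE BB B8 E2 99 A0 E7 90 B9 F2 A0 A3 B5.

DB 8D F2 81 99 AE 42 E2 86 9B EE BB B8 E2 99 A0 E7 90 B9 F2 A0 A3 B5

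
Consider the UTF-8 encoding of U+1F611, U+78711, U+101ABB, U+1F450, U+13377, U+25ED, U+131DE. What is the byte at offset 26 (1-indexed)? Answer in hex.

1-indexed offset 26 is 0-indexed offset 25.
U+1F611 → 4-byte form F0 9F 98 91 at offsets 0–3.
U+78711 → 4-byte form F1 B8 9C 91 at offsets 4–7.
U+101ABB → 4-byte form F4 81 AA BB at offsets 8–11.
U+1F450 → 4-byte form F0 9F 91 90 at offsets 12–15.
U+13377 → 4-byte form F0 93 8D B7 at offsets 16–19.
U+25ED → 3-byte form E2 97 AD at offsets 20–22.
U+131DE → 4-byte form F0 93 87 9E at offsets 23–26.
Offset 25 falls in char 7's range; it's byte 3 of F0 93 87 9E = 0x87.

0x87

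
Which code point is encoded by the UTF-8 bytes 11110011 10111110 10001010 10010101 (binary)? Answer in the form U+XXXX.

U+FE295

Leading byte 0xF3 = 11110011 matches 11110xxx → 4-byte sequence.
Byte 1: 0xF3 = 11110011, payload 011 (3 bits).
Byte 2: 0xBE = 10111110 (10xxxxxx ✓), payload 111110.
Byte 3: 0x8A = 10001010 (10xxxxxx ✓), payload 001010.
Byte 4: 0x95 = 10010101 (10xxxxxx ✓), payload 010101.
Concatenate: 011111110001010010101 = 0xFE295 (21 bits → U+FE295).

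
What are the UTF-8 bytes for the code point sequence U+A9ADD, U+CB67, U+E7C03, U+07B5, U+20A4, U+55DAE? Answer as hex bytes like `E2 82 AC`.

F2 A9 AB 9D EC AD A7 F3 A7 B0 83 DE B5 E2 82 A4 F1 95 B6 AE

U+A9ADD: 4-byte form → F2 A9 AB 9D.
U+CB67: 3-byte form → EC AD A7.
U+E7C03: 4-byte form → F3 A7 B0 83.
U+07B5: 2-byte form → DE B5.
U+20A4: 3-byte form → E2 82 A4.
U+55DAE: 4-byte form → F1 95 B6 AE.
Concatenated (20 bytes): F2 A9 AB 9D EC AD A7 F3 A7 B0 83 DE B5 E2 82 A4 F1 95 B6 AE.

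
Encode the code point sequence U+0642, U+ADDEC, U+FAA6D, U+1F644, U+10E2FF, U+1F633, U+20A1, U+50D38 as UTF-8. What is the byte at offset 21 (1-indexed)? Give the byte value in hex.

0x98

1-indexed offset 21 is 0-indexed offset 20.
U+0642 → 2-byte form D9 82 at offsets 0–1.
U+ADDEC → 4-byte form F2 AD B7 AC at offsets 2–5.
U+FAA6D → 4-byte form F3 BA A9 AD at offsets 6–9.
U+1F644 → 4-byte form F0 9F 99 84 at offsets 10–13.
U+10E2FF → 4-byte form F4 8E 8B BF at offsets 14–17.
U+1F633 → 4-byte form F0 9F 98 B3 at offsets 18–21.
Offset 20 falls in char 6's range; it's byte 3 of F0 9F 98 B3 = 0x98.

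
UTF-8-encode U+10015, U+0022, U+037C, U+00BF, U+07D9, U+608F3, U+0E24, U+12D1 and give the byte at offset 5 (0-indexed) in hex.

0xCD

U+10015 → 4-byte form F0 90 80 95 at offsets 0–3.
U+0022 → 1-byte form 22 at offsets 4–4.
U+037C → 2-byte form CD BC at offsets 5–6.
Offset 5 falls in char 3's range; it's byte 1 of CD BC = 0xCD.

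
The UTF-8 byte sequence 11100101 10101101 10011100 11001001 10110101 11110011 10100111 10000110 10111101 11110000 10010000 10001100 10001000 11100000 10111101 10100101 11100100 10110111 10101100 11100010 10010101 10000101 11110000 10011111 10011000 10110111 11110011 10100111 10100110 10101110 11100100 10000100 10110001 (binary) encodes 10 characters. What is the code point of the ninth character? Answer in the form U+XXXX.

Offset 0: leading byte 0xE5 = 11100101 → 3-byte char #1 = E5 AD 9C.
Offset 3: leading byte 0xC9 = 11001001 → 2-byte char #2 = C9 B5.
Offset 5: leading byte 0xF3 = 11110011 → 4-byte char #3 = F3 A7 86 BD.
Offset 9: leading byte 0xF0 = 11110000 → 4-byte char #4 = F0 90 8C 88.
Offset 13: leading byte 0xE0 = 11100000 → 3-byte char #5 = E0 BD A5.
Offset 16: leading byte 0xE4 = 11100100 → 3-byte char #6 = E4 B7 AC.
Offset 19: leading byte 0xE2 = 11100010 → 3-byte char #7 = E2 95 85.
Offset 22: leading byte 0xF0 = 11110000 → 4-byte char #8 = F0 9F 98 B7.
Offset 26: leading byte 0xF3 = 11110011 → 4-byte char #9 = F3 A7 A6 AE.
Leading byte 0xF3 = 11110011 matches 11110xxx → 4-byte sequence.
Byte 1: 0xF3 = 11110011, payload 011 (3 bits).
Byte 2: 0xA7 = 10100111 (10xxxxxx ✓), payload 100111.
Byte 3: 0xA6 = 10100110 (10xxxxxx ✓), payload 100110.
Byte 4: 0xAE = 10101110 (10xxxxxx ✓), payload 101110.
Concatenate: 011100111100110101110 = 0xE79AE (21 bits → U+E79AE).

U+E79AE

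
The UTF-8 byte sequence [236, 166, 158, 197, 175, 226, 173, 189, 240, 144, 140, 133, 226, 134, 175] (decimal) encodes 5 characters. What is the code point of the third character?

Offset 0: leading byte 0xEC = 11101100 → 3-byte char #1 = EC A6 9E.
Offset 3: leading byte 0xC5 = 11000101 → 2-byte char #2 = C5 AF.
Offset 5: leading byte 0xE2 = 11100010 → 3-byte char #3 = E2 AD BD.
Leading byte 0xE2 = 11100010 matches 1110xxxx → 3-byte sequence.
Byte 1: 0xE2 = 11100010, payload 0010 (4 bits).
Byte 2: 0xAD = 10101101 (10xxxxxx ✓), payload 101101.
Byte 3: 0xBD = 10111101 (10xxxxxx ✓), payload 111101.
Concatenate: 0010101101111101 = 0x2B7D (16 bits → U+2B7D).

U+2B7D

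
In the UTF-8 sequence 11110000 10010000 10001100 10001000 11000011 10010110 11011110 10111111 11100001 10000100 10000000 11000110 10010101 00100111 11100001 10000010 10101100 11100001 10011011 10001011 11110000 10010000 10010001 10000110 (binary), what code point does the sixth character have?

Offset 0: leading byte 0xF0 = 11110000 → 4-byte char #1 = F0 90 8C 88.
Offset 4: leading byte 0xC3 = 11000011 → 2-byte char #2 = C3 96.
Offset 6: leading byte 0xDE = 11011110 → 2-byte char #3 = DE BF.
Offset 8: leading byte 0xE1 = 11100001 → 3-byte char #4 = E1 84 80.
Offset 11: leading byte 0xC6 = 11000110 → 2-byte char #5 = C6 95.
Offset 13: leading byte 0x27 = 00100111 → 1-byte char #6 = 27.
Leading byte 0x27 = 00100111 matches 0xxxxxxx → 1-byte sequence.
Byte 1: 0x27 = 00100111, payload 0100111 (7 bits).
Concatenate: 0100111 = 0x27 (7 bits → U+0027).

U+0027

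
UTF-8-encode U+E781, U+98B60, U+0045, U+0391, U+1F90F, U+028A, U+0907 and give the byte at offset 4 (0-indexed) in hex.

0x98

U+E781 → 3-byte form EE 9E 81 at offsets 0–2.
U+98B60 → 4-byte form F2 98 AD A0 at offsets 3–6.
Offset 4 falls in char 2's range; it's byte 2 of F2 98 AD A0 = 0x98.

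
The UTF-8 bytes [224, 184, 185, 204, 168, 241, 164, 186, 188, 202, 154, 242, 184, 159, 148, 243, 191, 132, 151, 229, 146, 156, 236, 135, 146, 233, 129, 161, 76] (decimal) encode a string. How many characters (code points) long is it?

Byte at offset 0: 0xE0 = 11100000 → 3-byte char (#1). Advance 3.
Byte at offset 3: 0xCC = 11001100 → 2-byte char (#2). Advance 2.
Byte at offset 5: 0xF1 = 11110001 → 4-byte char (#3). Advance 4.
Byte at offset 9: 0xCA = 11001010 → 2-byte char (#4). Advance 2.
Byte at offset 11: 0xF2 = 11110010 → 4-byte char (#5). Advance 4.
Byte at offset 15: 0xF3 = 11110011 → 4-byte char (#6). Advance 4.
Byte at offset 19: 0xE5 = 11100101 → 3-byte char (#7). Advance 3.
Byte at offset 22: 0xEC = 11101100 → 3-byte char (#8). Advance 3.
Byte at offset 25: 0xE9 = 11101001 → 3-byte char (#9). Advance 3.
Byte at offset 28: 0x4C = 01001100 → 1-byte char (#10). Advance 1.
Reached end at offset 29 after 10 code points.

10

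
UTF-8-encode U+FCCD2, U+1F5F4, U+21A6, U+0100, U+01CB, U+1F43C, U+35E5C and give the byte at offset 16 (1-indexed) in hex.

0xF0

1-indexed offset 16 is 0-indexed offset 15.
U+FCCD2 → 4-byte form F3 BC B3 92 at offsets 0–3.
U+1F5F4 → 4-byte form F0 9F 97 B4 at offsets 4–7.
U+21A6 → 3-byte form E2 86 A6 at offsets 8–10.
U+0100 → 2-byte form C4 80 at offsets 11–12.
U+01CB → 2-byte form C7 8B at offsets 13–14.
U+1F43C → 4-byte form F0 9F 90 BC at offsets 15–18.
Offset 15 falls in char 6's range; it's byte 1 of F0 9F 90 BC = 0xF0.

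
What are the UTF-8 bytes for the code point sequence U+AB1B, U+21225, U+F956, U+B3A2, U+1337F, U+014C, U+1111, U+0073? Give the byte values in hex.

U+AB1B: 3-byte form → EA AC 9B.
U+21225: 4-byte form → F0 A1 88 A5.
U+F956: 3-byte form → EF A5 96.
U+B3A2: 3-byte form → EB 8E A2.
U+1337F: 4-byte form → F0 93 8D BF.
U+014C: 2-byte form → C5 8C.
U+1111: 3-byte form → E1 84 91.
U+0073: 1-byte form → 73.
Concatenated (23 bytes): EA AC 9B F0 A1 88 A5 EF A5 96 EB 8E A2 F0 93 8D BF C5 8C E1 84 91 73.

EA AC 9B F0 A1 88 A5 EF A5 96 EB 8E A2 F0 93 8D BF C5 8C E1 84 91 73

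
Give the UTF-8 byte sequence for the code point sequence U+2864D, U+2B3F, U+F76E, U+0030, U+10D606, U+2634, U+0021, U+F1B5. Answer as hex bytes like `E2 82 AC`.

U+2864D: 4-byte form → F0 A8 99 8D.
U+2B3F: 3-byte form → E2 AC BF.
U+F76E: 3-byte form → EF 9D AE.
U+0030: 1-byte form → 30.
U+10D606: 4-byte form → F4 8D 98 86.
U+2634: 3-byte form → E2 98 B4.
U+0021: 1-byte form → 21.
U+F1B5: 3-byte form → EF 86 B5.
Concatenated (22 bytes): F0 A8 99 8D E2 AC BF EF 9D AE 30 F4 8D 98 86 E2 98 B4 21 EF 86 B5.

F0 A8 99 8D E2 AC BF EF 9D AE 30 F4 8D 98 86 E2 98 B4 21 EF 86 B5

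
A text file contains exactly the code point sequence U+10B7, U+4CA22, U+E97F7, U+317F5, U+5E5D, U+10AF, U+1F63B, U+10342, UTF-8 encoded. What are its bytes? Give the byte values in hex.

U+10B7: 3-byte form → E1 82 B7.
U+4CA22: 4-byte form → F1 8C A8 A2.
U+E97F7: 4-byte form → F3 A9 9F B7.
U+317F5: 4-byte form → F0 B1 9F B5.
U+5E5D: 3-byte form → E5 B9 9D.
U+10AF: 3-byte form → E1 82 AF.
U+1F63B: 4-byte form → F0 9F 98 BB.
U+10342: 4-byte form → F0 90 8D 82.
Concatenated (29 bytes): E1 82 B7 F1 8C A8 A2 F3 A9 9F B7 F0 B1 9F B5 E5 B9 9D E1 82 AF F0 9F 98 BB F0 90 8D 82.

E1 82 B7 F1 8C A8 A2 F3 A9 9F B7 F0 B1 9F B5 E5 B9 9D E1 82 AF F0 9F 98 BB F0 90 8D 82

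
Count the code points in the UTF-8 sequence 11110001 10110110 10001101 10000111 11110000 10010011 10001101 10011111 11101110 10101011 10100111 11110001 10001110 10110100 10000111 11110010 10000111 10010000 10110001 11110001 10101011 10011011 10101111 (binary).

6

Byte at offset 0: 0xF1 = 11110001 → 4-byte char (#1). Advance 4.
Byte at offset 4: 0xF0 = 11110000 → 4-byte char (#2). Advance 4.
Byte at offset 8: 0xEE = 11101110 → 3-byte char (#3). Advance 3.
Byte at offset 11: 0xF1 = 11110001 → 4-byte char (#4). Advance 4.
Byte at offset 15: 0xF2 = 11110010 → 4-byte char (#5). Advance 4.
Byte at offset 19: 0xF1 = 11110001 → 4-byte char (#6). Advance 4.
Reached end at offset 23 after 6 code points.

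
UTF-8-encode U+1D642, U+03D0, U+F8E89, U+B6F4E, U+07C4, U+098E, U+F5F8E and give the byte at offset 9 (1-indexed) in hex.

1-indexed offset 9 is 0-indexed offset 8.
U+1D642 → 4-byte form F0 9D 99 82 at offsets 0–3.
U+03D0 → 2-byte form CF 90 at offsets 4–5.
U+F8E89 → 4-byte form F3 B8 BA 89 at offsets 6–9.
Offset 8 falls in char 3's range; it's byte 3 of F3 B8 BA 89 = 0xBA.

0xBA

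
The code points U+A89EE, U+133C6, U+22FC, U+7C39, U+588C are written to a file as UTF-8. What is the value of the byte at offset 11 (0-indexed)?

U+A89EE → 4-byte form F2 A8 A7 AE at offsets 0–3.
U+133C6 → 4-byte form F0 93 8F 86 at offsets 4–7.
U+22FC → 3-byte form E2 8B BC at offsets 8–10.
U+7C39 → 3-byte form E7 B0 B9 at offsets 11–13.
Offset 11 falls in char 4's range; it's byte 1 of E7 B0 B9 = 0xE7.

0xE7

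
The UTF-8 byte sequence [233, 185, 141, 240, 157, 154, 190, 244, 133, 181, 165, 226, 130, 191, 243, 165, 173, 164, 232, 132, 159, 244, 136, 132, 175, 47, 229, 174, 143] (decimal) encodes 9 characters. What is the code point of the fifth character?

U+E5B64

Offset 0: leading byte 0xE9 = 11101001 → 3-byte char #1 = E9 B9 8D.
Offset 3: leading byte 0xF0 = 11110000 → 4-byte char #2 = F0 9D 9A BE.
Offset 7: leading byte 0xF4 = 11110100 → 4-byte char #3 = F4 85 B5 A5.
Offset 11: leading byte 0xE2 = 11100010 → 3-byte char #4 = E2 82 BF.
Offset 14: leading byte 0xF3 = 11110011 → 4-byte char #5 = F3 A5 AD A4.
Leading byte 0xF3 = 11110011 matches 11110xxx → 4-byte sequence.
Byte 1: 0xF3 = 11110011, payload 011 (3 bits).
Byte 2: 0xA5 = 10100101 (10xxxxxx ✓), payload 100101.
Byte 3: 0xAD = 10101101 (10xxxxxx ✓), payload 101101.
Byte 4: 0xA4 = 10100100 (10xxxxxx ✓), payload 100100.
Concatenate: 011100101101101100100 = 0xE5B64 (21 bits → U+E5B64).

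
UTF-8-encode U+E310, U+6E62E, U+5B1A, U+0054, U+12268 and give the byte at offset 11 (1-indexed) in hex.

1-indexed offset 11 is 0-indexed offset 10.
U+E310 → 3-byte form EE 8C 90 at offsets 0–2.
U+6E62E → 4-byte form F1 AE 98 AE at offsets 3–6.
U+5B1A → 3-byte form E5 AC 9A at offsets 7–9.
U+0054 → 1-byte form 54 at offsets 10–10.
Offset 10 falls in char 4's range; it's byte 1 of 54 = 0x54.

0x54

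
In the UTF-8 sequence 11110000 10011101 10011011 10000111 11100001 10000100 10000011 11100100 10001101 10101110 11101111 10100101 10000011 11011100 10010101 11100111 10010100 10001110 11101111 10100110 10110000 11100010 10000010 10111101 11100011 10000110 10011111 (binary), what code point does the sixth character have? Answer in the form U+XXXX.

Offset 0: leading byte 0xF0 = 11110000 → 4-byte char #1 = F0 9D 9B 87.
Offset 4: leading byte 0xE1 = 11100001 → 3-byte char #2 = E1 84 83.
Offset 7: leading byte 0xE4 = 11100100 → 3-byte char #3 = E4 8D AE.
Offset 10: leading byte 0xEF = 11101111 → 3-byte char #4 = EF A5 83.
Offset 13: leading byte 0xDC = 11011100 → 2-byte char #5 = DC 95.
Offset 15: leading byte 0xE7 = 11100111 → 3-byte char #6 = E7 94 8E.
Leading byte 0xE7 = 11100111 matches 1110xxxx → 3-byte sequence.
Byte 1: 0xE7 = 11100111, payload 0111 (4 bits).
Byte 2: 0x94 = 10010100 (10xxxxxx ✓), payload 010100.
Byte 3: 0x8E = 10001110 (10xxxxxx ✓), payload 001110.
Concatenate: 0111010100001110 = 0x750E (16 bits → U+750E).

U+750E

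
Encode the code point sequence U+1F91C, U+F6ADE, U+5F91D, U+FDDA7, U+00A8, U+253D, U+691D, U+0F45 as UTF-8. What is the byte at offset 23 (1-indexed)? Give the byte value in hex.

0xA4

1-indexed offset 23 is 0-indexed offset 22.
U+1F91C → 4-byte form F0 9F A4 9C at offsets 0–3.
U+F6ADE → 4-byte form F3 B6 AB 9E at offsets 4–7.
U+5F91D → 4-byte form F1 9F A4 9D at offsets 8–11.
U+FDDA7 → 4-byte form F3 BD B6 A7 at offsets 12–15.
U+00A8 → 2-byte form C2 A8 at offsets 16–17.
U+253D → 3-byte form E2 94 BD at offsets 18–20.
U+691D → 3-byte form E6 A4 9D at offsets 21–23.
Offset 22 falls in char 7's range; it's byte 2 of E6 A4 9D = 0xA4.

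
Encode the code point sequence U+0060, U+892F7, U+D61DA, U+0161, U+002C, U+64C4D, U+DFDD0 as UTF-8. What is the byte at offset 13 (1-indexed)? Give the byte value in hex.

0xF1

1-indexed offset 13 is 0-indexed offset 12.
U+0060 → 1-byte form 60 at offsets 0–0.
U+892F7 → 4-byte form F2 89 8B B7 at offsets 1–4.
U+D61DA → 4-byte form F3 96 87 9A at offsets 5–8.
U+0161 → 2-byte form C5 A1 at offsets 9–10.
U+002C → 1-byte form 2C at offsets 11–11.
U+64C4D → 4-byte form F1 A4 B1 8D at offsets 12–15.
Offset 12 falls in char 6's range; it's byte 1 of F1 A4 B1 8D = 0xF1.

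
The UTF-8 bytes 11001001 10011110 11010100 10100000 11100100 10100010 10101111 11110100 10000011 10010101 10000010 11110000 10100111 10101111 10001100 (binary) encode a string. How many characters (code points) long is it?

Byte at offset 0: 0xC9 = 11001001 → 2-byte char (#1). Advance 2.
Byte at offset 2: 0xD4 = 11010100 → 2-byte char (#2). Advance 2.
Byte at offset 4: 0xE4 = 11100100 → 3-byte char (#3). Advance 3.
Byte at offset 7: 0xF4 = 11110100 → 4-byte char (#4). Advance 4.
Byte at offset 11: 0xF0 = 11110000 → 4-byte char (#5). Advance 4.
Reached end at offset 15 after 5 code points.

5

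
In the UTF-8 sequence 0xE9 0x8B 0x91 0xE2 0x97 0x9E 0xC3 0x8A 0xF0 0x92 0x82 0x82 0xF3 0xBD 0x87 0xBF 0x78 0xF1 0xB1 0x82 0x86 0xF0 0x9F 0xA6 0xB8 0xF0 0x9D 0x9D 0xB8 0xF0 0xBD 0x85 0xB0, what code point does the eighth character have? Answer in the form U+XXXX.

Offset 0: leading byte 0xE9 = 11101001 → 3-byte char #1 = E9 8B 91.
Offset 3: leading byte 0xE2 = 11100010 → 3-byte char #2 = E2 97 9E.
Offset 6: leading byte 0xC3 = 11000011 → 2-byte char #3 = C3 8A.
Offset 8: leading byte 0xF0 = 11110000 → 4-byte char #4 = F0 92 82 82.
Offset 12: leading byte 0xF3 = 11110011 → 4-byte char #5 = F3 BD 87 BF.
Offset 16: leading byte 0x78 = 01111000 → 1-byte char #6 = 78.
Offset 17: leading byte 0xF1 = 11110001 → 4-byte char #7 = F1 B1 82 86.
Offset 21: leading byte 0xF0 = 11110000 → 4-byte char #8 = F0 9F A6 B8.
Leading byte 0xF0 = 11110000 matches 11110xxx → 4-byte sequence.
Byte 1: 0xF0 = 11110000, payload 000 (3 bits).
Byte 2: 0x9F = 10011111 (10xxxxxx ✓), payload 011111.
Byte 3: 0xA6 = 10100110 (10xxxxxx ✓), payload 100110.
Byte 4: 0xB8 = 10111000 (10xxxxxx ✓), payload 111000.
Concatenate: 000011111100110111000 = 0x1F9B8 (21 bits → U+1F9B8).

U+1F9B8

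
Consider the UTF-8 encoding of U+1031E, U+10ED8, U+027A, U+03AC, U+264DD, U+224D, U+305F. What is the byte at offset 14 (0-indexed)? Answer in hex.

U+1031E → 4-byte form F0 90 8C 9E at offsets 0–3.
U+10ED8 → 4-byte form F0 90 BB 98 at offsets 4–7.
U+027A → 2-byte form C9 BA at offsets 8–9.
U+03AC → 2-byte form CE AC at offsets 10–11.
U+264DD → 4-byte form F0 A6 93 9D at offsets 12–15.
Offset 14 falls in char 5's range; it's byte 3 of F0 A6 93 9D = 0x93.

0x93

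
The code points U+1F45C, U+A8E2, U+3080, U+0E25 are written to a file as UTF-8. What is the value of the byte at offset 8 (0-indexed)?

U+1F45C → 4-byte form F0 9F 91 9C at offsets 0–3.
U+A8E2 → 3-byte form EA A3 A2 at offsets 4–6.
U+3080 → 3-byte form E3 82 80 at offsets 7–9.
Offset 8 falls in char 3's range; it's byte 2 of E3 82 80 = 0x82.

0x82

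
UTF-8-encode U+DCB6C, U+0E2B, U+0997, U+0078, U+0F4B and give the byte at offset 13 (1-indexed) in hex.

1-indexed offset 13 is 0-indexed offset 12.
U+DCB6C → 4-byte form F3 9C AD AC at offsets 0–3.
U+0E2B → 3-byte form E0 B8 AB at offsets 4–6.
U+0997 → 3-byte form E0 A6 97 at offsets 7–9.
U+0078 → 1-byte form 78 at offsets 10–10.
U+0F4B → 3-byte form E0 BD 8B at offsets 11–13.
Offset 12 falls in char 5's range; it's byte 2 of E0 BD 8B = 0xBD.

0xBD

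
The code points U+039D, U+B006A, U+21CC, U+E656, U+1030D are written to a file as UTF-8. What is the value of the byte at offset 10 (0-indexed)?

U+039D → 2-byte form CE 9D at offsets 0–1.
U+B006A → 4-byte form F2 B0 81 AA at offsets 2–5.
U+21CC → 3-byte form E2 87 8C at offsets 6–8.
U+E656 → 3-byte form EE 99 96 at offsets 9–11.
Offset 10 falls in char 4's range; it's byte 2 of EE 99 96 = 0x99.

0x99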